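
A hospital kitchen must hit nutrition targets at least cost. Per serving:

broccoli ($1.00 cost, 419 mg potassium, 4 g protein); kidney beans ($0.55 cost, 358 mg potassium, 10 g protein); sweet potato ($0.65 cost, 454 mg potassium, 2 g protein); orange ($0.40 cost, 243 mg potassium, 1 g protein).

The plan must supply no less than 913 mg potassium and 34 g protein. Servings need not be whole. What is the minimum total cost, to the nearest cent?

Check every corner: each single food scaled to meet both minima, and each pair solved so both constraints bind.
broccoli only: max(913/419, 34/4) = 8.5 servings → $8.50.
kidney beans only: max(913/358, 34/10) = 3.4 servings → $1.87.
sweet potato only: max(913/454, 34/2) = 17 servings → $11.05.
orange only: max(913/243, 34/1) = 34 servings → $13.60.
broccoli + kidney beans with both targets exact would need a negative amount; discard.
broccoli + sweet potato with both targets exact would need a negative amount; discard.
broccoli + orange: the both-tight solution has a negative serving — not a feasible corner.
kidney beans + sweet potato: intersection lies outside the first quadrant.
kidney beans + orange: the both-tight solution has a negative serving — not a feasible corner.
sweet potato + orange: intersection lies outside the first quadrant.
The minimum over all feasible corners is $1.87.

$1.87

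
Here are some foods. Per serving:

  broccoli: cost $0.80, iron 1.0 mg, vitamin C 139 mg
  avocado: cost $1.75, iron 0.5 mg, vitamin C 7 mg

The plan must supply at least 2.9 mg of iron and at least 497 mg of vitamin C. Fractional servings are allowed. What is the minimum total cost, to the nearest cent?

$2.86

This is a tiny linear program; its minimum lies at a vertex of the feasible set. List the vertices and price them.
broccoli only: max(2.9/1.0, 497/139) = 3.576 servings → $2.86.
avocado only: max(2.9/0.5, 497/7) = 71 servings → $124.25.
broccoli + avocado: intersection lies outside the first quadrant.
So the least-cost plan costs $2.86.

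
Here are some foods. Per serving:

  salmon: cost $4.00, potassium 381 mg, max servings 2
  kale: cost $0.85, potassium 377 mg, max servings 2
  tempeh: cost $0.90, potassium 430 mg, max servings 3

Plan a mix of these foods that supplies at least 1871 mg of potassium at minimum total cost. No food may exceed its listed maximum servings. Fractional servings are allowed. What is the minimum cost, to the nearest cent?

Cost per mg of potassium: tempeh $0.0021, kale $0.0023, salmon $0.0105.
Take 3 servings of tempeh: +1290.0 mg potassium for $2.70 (total $2.70, still need 581.0 mg).
Take 1.541 servings of kale: +581.0 mg potassium for $1.31 (total $4.01, still need 0.0 mg).
Greedy by cheapest-per-mg is optimal for a single linear constraint, so the minimum cost is $4.01.

$4.01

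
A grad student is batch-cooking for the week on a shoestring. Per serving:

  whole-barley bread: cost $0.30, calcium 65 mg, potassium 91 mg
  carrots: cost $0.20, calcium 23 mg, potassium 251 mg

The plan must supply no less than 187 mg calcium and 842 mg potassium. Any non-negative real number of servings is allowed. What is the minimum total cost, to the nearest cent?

This is a tiny linear program; its minimum lies at a vertex of the feasible set. List the vertices and price them.
whole-barley bread only: max(187/65, 842/91) = 9.253 servings → $2.78.
carrots only: max(187/23, 842/251) = 8.13 servings → $1.63.
whole-barley bread + carrots with both tight: 1.939 servings and 2.652 servings → $1.11.
Cheapest feasible corner: $1.11.

$1.11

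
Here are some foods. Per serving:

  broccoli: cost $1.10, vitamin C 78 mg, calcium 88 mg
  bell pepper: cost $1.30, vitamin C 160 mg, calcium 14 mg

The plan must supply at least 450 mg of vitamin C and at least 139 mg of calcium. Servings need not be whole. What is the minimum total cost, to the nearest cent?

broccoli only: max(450/78, 139/88) = 5.769 servings → $6.35.
bell pepper only: max(450/160, 139/14) = 9.929 servings → $12.91.
broccoli + bell pepper with both tight: 1.227 servings and 2.214 servings → $4.23.
Cheapest feasible corner: $4.23.

$4.23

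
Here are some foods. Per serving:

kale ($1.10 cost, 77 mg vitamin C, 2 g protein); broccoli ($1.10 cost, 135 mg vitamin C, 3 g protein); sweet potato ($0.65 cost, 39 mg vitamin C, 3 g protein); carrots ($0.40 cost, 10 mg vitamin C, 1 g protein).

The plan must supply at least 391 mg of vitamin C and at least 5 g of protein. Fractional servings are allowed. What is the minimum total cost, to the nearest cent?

An LP optimum is at a vertex; with two nutrient constraints at most two foods are used. Check each candidate.
kale only: max(391/77, 5/2) = 5.078 servings → $5.59.
broccoli only: max(391/135, 5/3) = 2.896 servings → $3.19.
sweet potato only: max(391/39, 5/3) = 10.03 servings → $6.52.
carrots only: max(391/10, 5/1) = 39.1 servings → $15.64.
kale + broccoli: the both-tight solution has a negative serving — not a feasible corner.
kale + sweet potato with both targets exact would need a negative amount; discard.
kale + carrots: the both-tight solution has a negative serving — not a feasible corner.
broccoli + sweet potato with both targets exact would need a negative amount; discard.
broccoli + carrots: intersection lies outside the first quadrant.
sweet potato + carrots: the both-tight solution has a negative serving — not a feasible corner.
Cheapest feasible corner: $3.19.

$3.19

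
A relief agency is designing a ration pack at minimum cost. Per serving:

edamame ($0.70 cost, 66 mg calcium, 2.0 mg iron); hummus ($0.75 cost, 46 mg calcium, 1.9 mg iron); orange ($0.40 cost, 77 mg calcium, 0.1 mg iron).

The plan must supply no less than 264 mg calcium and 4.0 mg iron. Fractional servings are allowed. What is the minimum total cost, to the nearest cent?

A basic optimal solution has at most two foods positive. Try each food alone and each pair with both targets met exactly.
edamame only: max(264/66, 4.0/2.0) = 4 servings → $2.80.
hummus only: max(264/46, 4.0/1.9) = 5.739 servings → $4.30.
orange only: max(264/77, 4.0/0.1) = 40 servings → $16.00.
edamame + hummus with both targets exact would need a negative amount; discard.
edamame + orange with both tight: 1.91 servings and 1.791 servings → $2.05.
hummus + orange with both tight: 1.987 servings and 2.241 servings → $2.39.
Cheapest feasible corner: $2.05.

$2.05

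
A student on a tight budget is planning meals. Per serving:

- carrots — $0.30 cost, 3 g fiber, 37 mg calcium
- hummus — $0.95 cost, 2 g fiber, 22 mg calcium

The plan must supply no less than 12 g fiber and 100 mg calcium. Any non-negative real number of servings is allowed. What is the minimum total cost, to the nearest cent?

$1.20

Check every corner: each single food scaled to meet both minima, and each pair solved so both constraints bind.
carrots only: max(12/3, 100/37) = 4 servings → $1.20.
hummus only: max(12/2, 100/22) = 6 servings → $5.70.
carrots + hummus: intersection lies outside the first quadrant.
Cheapest feasible corner: $1.20.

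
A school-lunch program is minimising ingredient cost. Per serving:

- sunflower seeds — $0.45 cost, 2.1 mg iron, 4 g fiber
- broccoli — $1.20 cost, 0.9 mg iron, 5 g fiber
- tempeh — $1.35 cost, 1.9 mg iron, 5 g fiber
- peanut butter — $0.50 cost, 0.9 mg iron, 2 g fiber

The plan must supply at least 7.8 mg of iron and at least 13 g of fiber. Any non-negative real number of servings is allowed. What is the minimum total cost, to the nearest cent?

$1.67

This is a tiny linear program; its minimum lies at a vertex of the feasible set. List the vertices and price them.
sunflower seeds only: max(7.8/2.1, 13/4) = 3.714 servings → $1.67.
broccoli only: max(7.8/0.9, 13/5) = 8.667 servings → $10.40.
tempeh only: max(7.8/1.9, 13/5) = 4.105 servings → $5.54.
peanut butter only: max(7.8/0.9, 13/2) = 8.667 servings → $4.33.
sunflower seeds + broccoli: intersection lies outside the first quadrant.
sunflower seeds + tempeh with both targets exact would need a negative amount; discard.
sunflower seeds + peanut butter: the both-tight solution has a negative serving — not a feasible corner.
broccoli + tempeh with both targets exact would need a negative amount; discard.
broccoli + peanut butter: intersection lies outside the first quadrant.
tempeh + peanut butter: the both-tight solution has a negative serving — not a feasible corner.
The minimum over all feasible corners is $1.67.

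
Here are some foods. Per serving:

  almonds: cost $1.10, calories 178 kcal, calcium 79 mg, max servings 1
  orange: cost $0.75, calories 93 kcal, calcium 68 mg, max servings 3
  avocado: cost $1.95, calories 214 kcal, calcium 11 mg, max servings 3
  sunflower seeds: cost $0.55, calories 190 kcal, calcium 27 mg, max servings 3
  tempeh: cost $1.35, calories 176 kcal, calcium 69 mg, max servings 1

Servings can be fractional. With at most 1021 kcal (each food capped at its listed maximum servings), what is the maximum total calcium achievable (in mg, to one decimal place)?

Calcium per kcal: orange 0.7312, almonds 0.4438, tempeh 0.392, sunflower seeds 0.1421, avocado 0.0514.
Take 3 servings of orange: uses 279 kcal, +204.0 mg calcium (running total 204.0 mg).
Take 1 serving of almonds: uses 178 kcal, +79.0 mg calcium (running total 283.0 mg).
Take 1 serving of tempeh: uses 176 kcal, +69.0 mg calcium (running total 352.0 mg).
Take 2.042 servings of sunflower seeds: uses 388 kcal, +55.1 mg calcium (running total 407.1 mg).
Greedy by best ratio exhausts the calories allowance optimally: 407.1 mg.

407.1 mg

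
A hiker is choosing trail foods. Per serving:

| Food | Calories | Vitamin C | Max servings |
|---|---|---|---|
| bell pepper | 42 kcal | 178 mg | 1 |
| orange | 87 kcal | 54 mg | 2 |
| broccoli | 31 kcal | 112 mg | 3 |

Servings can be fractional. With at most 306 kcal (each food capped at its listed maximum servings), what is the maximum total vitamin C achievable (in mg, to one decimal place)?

Vitamin C per kcal: bell pepper 4.238, broccoli 3.613, orange 0.6207.
Take 1 serving of bell pepper: uses 42 kcal, +178.0 mg vitamin C (running total 178.0 mg).
Take 3 servings of broccoli: uses 93 kcal, +336.0 mg vitamin C (running total 514.0 mg).
Take 1.966 servings of orange: uses 171 kcal, +106.1 mg vitamin C (running total 620.1 mg).
Filling greedily by vitamin C-per-kcal is optimal for one linear limit, giving 620.1 mg.

620.1 mg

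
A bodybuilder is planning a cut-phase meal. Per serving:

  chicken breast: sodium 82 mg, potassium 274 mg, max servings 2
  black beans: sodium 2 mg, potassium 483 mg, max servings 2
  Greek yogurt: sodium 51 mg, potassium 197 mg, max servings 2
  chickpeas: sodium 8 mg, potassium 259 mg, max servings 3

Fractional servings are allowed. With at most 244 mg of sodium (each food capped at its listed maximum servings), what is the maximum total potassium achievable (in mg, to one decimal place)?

2517.9 mg

Potassium per mg sodium: black beans 241.5, chickpeas 32.38, Greek yogurt 3.863, chicken breast 3.341.
Take 2 servings of black beans: uses 4 mg sodium, +966.0 mg potassium (running total 966.0 mg).
Take 3 servings of chickpeas: uses 24 mg sodium, +777.0 mg potassium (running total 1743.0 mg).
Take 2 servings of Greek yogurt: uses 102 mg sodium, +394.0 mg potassium (running total 2137.0 mg).
Take 1.39 servings of chicken breast: uses 114 mg sodium, +380.9 mg potassium (running total 2517.9 mg).
Filling greedily by potassium-per-mg sodium is optimal for one linear limit, giving 2517.9 mg.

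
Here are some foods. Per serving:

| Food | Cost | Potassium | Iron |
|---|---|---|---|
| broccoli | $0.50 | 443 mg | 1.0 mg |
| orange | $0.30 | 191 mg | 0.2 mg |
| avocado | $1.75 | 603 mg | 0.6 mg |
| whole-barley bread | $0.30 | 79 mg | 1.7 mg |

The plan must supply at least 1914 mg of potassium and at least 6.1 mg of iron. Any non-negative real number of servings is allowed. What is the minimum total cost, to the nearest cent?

$2.41

broccoli only: max(1914/443, 6.1/1.0) = 6.1 servings → $3.05.
orange only: max(1914/191, 6.1/0.2) = 30.5 servings → $9.15.
avocado only: max(1914/603, 6.1/0.6) = 10.17 servings → $17.79.
whole-barley bread only: max(1914/79, 6.1/1.7) = 24.23 servings → $7.27.
broccoli + orange with both targets exact would need a negative amount; discard.
broccoli + avocado: intersection lies outside the first quadrant.
broccoli + whole-barley bread with both tight: 4.112 servings and 1.169 servings → $2.41.
orange + avocado with both targets exact would need a negative amount; discard.
orange + whole-barley bread with both tight: 8.973 servings and 2.533 servings → $3.45.
avocado + whole-barley bread with both tight: 2.835 servings and 2.588 servings → $5.74.
So the least-cost plan costs $2.41.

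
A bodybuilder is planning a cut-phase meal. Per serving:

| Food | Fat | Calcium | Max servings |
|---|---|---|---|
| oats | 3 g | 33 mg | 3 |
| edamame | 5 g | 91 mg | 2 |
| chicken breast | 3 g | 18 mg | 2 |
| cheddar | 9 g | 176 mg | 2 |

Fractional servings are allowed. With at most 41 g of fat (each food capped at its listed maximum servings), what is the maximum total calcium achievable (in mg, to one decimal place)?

Calcium per g fat: cheddar 19.56, edamame 18.2, oats 11, chicken breast 6.
Take 2 servings of cheddar: uses 18 g fat, +352.0 mg calcium (running total 352.0 mg).
Take 2 servings of edamame: uses 10 g fat, +182.0 mg calcium (running total 534.0 mg).
Take 3 servings of oats: uses 9 g fat, +99.0 mg calcium (running total 633.0 mg).
Take 1.333 servings of chicken breast: uses 4 g fat, +24.0 mg calcium (running total 657.0 mg).
Filling greedily by calcium-per-g fat is optimal for one linear limit, giving 657.0 mg.

657.0 mg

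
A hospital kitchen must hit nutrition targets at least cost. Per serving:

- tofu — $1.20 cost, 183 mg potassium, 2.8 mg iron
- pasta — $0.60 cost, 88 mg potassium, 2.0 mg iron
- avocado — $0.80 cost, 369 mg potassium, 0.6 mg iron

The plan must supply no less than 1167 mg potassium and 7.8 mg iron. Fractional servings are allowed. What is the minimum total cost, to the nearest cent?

$3.83

Compare the cost at each extreme point of the feasible region.
tofu only: max(1167/183, 7.8/2.8) = 6.377 servings → $7.65.
pasta only: max(1167/88, 7.8/2.0) = 13.26 servings → $7.96.
avocado only: max(1167/369, 7.8/0.6) = 13 servings → $10.40.
tofu + pasta: intersection lies outside the first quadrant.
tofu + avocado with both tight: 2.359 servings and 1.993 servings → $4.42.
pasta + avocado with both tight: 3.179 servings and 2.405 servings → $3.83.
The minimum over all feasible corners is $3.83.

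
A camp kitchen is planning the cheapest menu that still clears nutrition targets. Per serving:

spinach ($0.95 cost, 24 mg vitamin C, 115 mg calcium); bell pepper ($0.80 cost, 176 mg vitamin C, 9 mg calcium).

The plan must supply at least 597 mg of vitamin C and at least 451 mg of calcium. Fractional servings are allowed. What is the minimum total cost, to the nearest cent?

$5.82

Check every corner: each single food scaled to meet both minima, and each pair solved so both constraints bind.
spinach only: max(597/24, 451/115) = 24.88 servings → $23.63.
bell pepper only: max(597/176, 451/9) = 50.11 servings → $40.09.
spinach + bell pepper with both tight: 3.696 servings and 2.888 servings → $5.82.
So the least-cost plan costs $5.82.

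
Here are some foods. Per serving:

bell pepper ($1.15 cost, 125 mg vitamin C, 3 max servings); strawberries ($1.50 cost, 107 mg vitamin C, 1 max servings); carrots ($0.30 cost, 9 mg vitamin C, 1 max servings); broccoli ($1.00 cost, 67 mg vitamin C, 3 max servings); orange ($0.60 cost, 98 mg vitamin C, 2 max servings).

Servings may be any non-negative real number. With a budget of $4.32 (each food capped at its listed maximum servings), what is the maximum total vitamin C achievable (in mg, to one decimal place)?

535.1 mg

Vitamin C per dollar: orange 163.3, bell pepper 108.7, strawberries 71.33, broccoli 67, carrots 30.
Take 2 servings of orange: spends $1.20, +196.0 mg vitamin C (running total 196.0 mg).
Take 2.713 servings of bell pepper: spends $3.12, +339.1 mg vitamin C (running total 535.1 mg).
Greedy by best ratio exhausts the cost allowance optimally: 535.1 mg.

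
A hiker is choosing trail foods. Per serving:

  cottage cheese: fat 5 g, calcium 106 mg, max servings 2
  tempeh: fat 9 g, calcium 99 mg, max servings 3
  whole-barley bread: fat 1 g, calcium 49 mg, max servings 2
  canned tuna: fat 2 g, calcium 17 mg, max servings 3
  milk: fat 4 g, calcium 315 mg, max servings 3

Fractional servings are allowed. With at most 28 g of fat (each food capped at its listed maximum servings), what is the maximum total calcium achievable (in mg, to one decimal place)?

1299.0 mg

Calcium per g fat: milk 78.75, whole-barley bread 49, cottage cheese 21.2, tempeh 11, canned tuna 8.5.
Take 3 servings of milk: uses 12 g fat, +945.0 mg calcium (running total 945.0 mg).
Take 2 servings of whole-barley bread: uses 2 g fat, +98.0 mg calcium (running total 1043.0 mg).
Take 2 servings of cottage cheese: uses 10 g fat, +212.0 mg calcium (running total 1255.0 mg).
Take 0.4444 servings of tempeh: uses 4 g fat, +44.0 mg calcium (running total 1299.0 mg).
Greedy by best ratio exhausts the fat allowance optimally: 1299.0 mg.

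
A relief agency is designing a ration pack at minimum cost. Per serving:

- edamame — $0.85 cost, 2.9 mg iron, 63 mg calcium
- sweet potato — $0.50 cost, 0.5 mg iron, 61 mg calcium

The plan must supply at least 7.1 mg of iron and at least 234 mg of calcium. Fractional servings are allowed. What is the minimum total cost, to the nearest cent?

Check every corner: each single food scaled to meet both minima, and each pair solved so both constraints bind.
edamame only: max(7.1/2.9, 234/63) = 3.714 servings → $3.16.
sweet potato only: max(7.1/0.5, 234/61) = 14.2 servings → $7.10.
edamame + sweet potato with both tight: 2.174 servings and 1.591 servings → $2.64.
Cheapest feasible corner: $2.64.

$2.64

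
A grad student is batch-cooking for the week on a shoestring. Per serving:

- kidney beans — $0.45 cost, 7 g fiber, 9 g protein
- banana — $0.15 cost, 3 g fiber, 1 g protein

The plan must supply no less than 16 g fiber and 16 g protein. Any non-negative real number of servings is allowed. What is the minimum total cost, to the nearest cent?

$0.96

Compare the cost at each extreme point of the feasible region.
kidney beans only: max(16/7, 16/9) = 2.286 servings → $1.03.
banana only: max(16/3, 16/1) = 16 servings → $2.40.
kidney beans + banana with both tight: 1.6 servings and 1.6 servings → $0.96.
So the least-cost plan costs $0.96.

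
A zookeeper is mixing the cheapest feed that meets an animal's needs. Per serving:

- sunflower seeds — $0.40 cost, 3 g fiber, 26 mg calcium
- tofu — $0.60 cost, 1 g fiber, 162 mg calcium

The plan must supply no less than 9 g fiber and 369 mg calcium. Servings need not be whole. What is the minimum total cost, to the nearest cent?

$2.09

At the optimum either one food covers both requirements or two foods hit both targets exactly; no other combination can be cheaper.
sunflower seeds only: max(9/3, 369/26) = 14.19 servings → $5.68.
tofu only: max(9/1, 369/162) = 9 servings → $5.40.
sunflower seeds + tofu with both tight: 2.367 servings and 1.898 servings → $2.09.
So the least-cost plan costs $2.09.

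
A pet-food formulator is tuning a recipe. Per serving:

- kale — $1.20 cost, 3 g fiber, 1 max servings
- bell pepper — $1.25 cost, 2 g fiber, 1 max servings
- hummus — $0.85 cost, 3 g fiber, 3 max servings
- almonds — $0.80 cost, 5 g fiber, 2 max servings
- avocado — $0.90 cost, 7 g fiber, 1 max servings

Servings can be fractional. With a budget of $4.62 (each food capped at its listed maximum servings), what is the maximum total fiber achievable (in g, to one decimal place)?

Fiber per dollar: avocado 7.778, almonds 6.25, hummus 3.529, kale 2.5, bell pepper 1.6.
Take 1 serving of avocado: spends $0.90, +7.0 g fiber (running total 7.0 g).
Take 2 servings of almonds: spends $1.60, +10.0 g fiber (running total 17.0 g).
Take 2.494 servings of hummus: spends $2.12, +7.5 g fiber (running total 24.5 g).
Filling greedily by fiber-per-dollar is optimal for one linear limit, giving 24.5 g.

24.5 g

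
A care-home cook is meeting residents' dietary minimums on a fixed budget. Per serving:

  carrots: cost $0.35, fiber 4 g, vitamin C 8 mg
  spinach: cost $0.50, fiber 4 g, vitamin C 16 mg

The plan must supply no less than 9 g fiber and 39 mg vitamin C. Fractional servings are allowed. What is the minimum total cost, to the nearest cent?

$1.22

A basic optimal solution has at most two foods positive. Try each food alone and each pair with both targets met exactly.
carrots only: max(9/4, 39/8) = 4.875 servings → $1.71.
spinach only: max(9/4, 39/16) = 2.438 servings → $1.22.
carrots + spinach with both targets exact would need a negative amount; discard.
So the least-cost plan costs $1.22.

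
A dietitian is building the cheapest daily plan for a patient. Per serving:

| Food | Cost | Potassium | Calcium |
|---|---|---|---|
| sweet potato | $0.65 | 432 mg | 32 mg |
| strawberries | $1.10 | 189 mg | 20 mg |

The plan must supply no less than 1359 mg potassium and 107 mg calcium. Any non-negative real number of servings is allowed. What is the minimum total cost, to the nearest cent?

$2.17

Compare the cost at each extreme point of the feasible region.
sweet potato only: max(1359/432, 107/32) = 3.344 servings → $2.17.
strawberries only: max(1359/189, 107/20) = 7.19 servings → $7.91.
sweet potato + strawberries with both tight: 2.684 servings and 1.056 servings → $2.91.
Cheapest feasible corner: $2.17.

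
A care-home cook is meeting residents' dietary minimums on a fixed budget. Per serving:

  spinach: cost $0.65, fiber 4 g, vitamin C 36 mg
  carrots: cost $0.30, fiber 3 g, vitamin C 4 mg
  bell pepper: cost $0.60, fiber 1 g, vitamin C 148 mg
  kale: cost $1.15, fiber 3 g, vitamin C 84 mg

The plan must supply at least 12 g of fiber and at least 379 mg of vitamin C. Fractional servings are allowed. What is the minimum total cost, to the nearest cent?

$2.44

Compare the cost at each extreme point of the feasible region.
spinach only: max(12/4, 379/36) = 10.53 servings → $6.84.
carrots only: max(12/3, 379/4) = 94.75 servings → $28.43.
bell pepper only: max(12/1, 379/148) = 12 servings → $7.20.
kale only: max(12/3, 379/84) = 4.512 servings → $5.19.
spinach + carrots: intersection lies outside the first quadrant.
spinach + bell pepper with both tight: 2.513 servings and 1.95 servings → $2.80.
spinach + kale: intersection lies outside the first quadrant.
carrots + bell pepper with both tight: 3.175 servings and 2.475 servings → $2.44.
carrots + kale: the both-tight solution has a negative serving — not a feasible corner.
bell pepper + kale with both tight: 0.3583 servings and 3.881 servings → $4.68.
So the least-cost plan costs $2.44.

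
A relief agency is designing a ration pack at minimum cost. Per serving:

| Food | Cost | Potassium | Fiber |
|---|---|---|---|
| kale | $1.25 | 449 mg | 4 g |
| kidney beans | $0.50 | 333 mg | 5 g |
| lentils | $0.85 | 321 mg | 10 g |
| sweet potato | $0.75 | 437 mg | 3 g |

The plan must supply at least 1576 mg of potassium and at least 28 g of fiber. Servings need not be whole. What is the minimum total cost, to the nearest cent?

The cheapest plan sits at a corner of the feasible region — with two constraints it uses at most two foods.
kale only: max(1576/449, 28/4) = 7 servings → $8.75.
kidney beans only: max(1576/333, 28/5) = 5.6 servings → $2.80.
lentils only: max(1576/321, 28/10) = 4.91 servings → $4.17.
sweet potato only: max(1576/437, 28/3) = 9.333 servings → $7.00.
kale + kidney beans with both targets exact would need a negative amount; discard.
kale + lentils with both tight: 2.112 servings and 1.955 servings → $4.30.
kale + sweet potato: the both-tight solution has a negative serving — not a feasible corner.
kidney beans + lentils with both tight: 3.926 servings and 0.8371 servings → $2.67.
kidney beans + sweet potato: intersection lies outside the first quadrant.
lentils + sweet potato with both tight: 2.204 servings and 1.988 servings → $3.36.
So the least-cost plan costs $2.67.

$2.67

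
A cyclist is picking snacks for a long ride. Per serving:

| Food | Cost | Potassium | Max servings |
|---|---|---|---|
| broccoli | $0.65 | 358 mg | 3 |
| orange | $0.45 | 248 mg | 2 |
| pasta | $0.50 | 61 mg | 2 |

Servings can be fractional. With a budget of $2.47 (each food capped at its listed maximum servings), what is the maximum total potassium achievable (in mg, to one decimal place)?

1360.7 mg

Potassium per dollar: orange 551.1, broccoli 550.8, pasta 122.
Take 2 servings of orange: spends $0.90, +496.0 mg potassium (running total 496.0 mg).
Take 2.415 servings of broccoli: spends $1.57, +864.7 mg potassium (running total 1360.7 mg).
Greedy by best ratio exhausts the cost allowance optimally: 1360.7 mg.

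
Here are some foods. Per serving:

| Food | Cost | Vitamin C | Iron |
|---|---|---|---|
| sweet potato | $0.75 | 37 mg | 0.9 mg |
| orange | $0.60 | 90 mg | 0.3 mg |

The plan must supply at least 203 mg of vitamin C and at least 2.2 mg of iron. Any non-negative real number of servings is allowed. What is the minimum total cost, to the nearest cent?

For a min-cost LP with two ≥-constraints, a basic feasible solution has at most two positive variables.
sweet potato only: max(203/37, 2.2/0.9) = 5.486 servings → $4.11.
orange only: max(203/90, 2.2/0.3) = 7.333 servings → $4.40.
sweet potato + orange with both tight: 1.961 servings and 1.449 servings → $2.34.
The minimum over all feasible corners is $2.34.

$2.34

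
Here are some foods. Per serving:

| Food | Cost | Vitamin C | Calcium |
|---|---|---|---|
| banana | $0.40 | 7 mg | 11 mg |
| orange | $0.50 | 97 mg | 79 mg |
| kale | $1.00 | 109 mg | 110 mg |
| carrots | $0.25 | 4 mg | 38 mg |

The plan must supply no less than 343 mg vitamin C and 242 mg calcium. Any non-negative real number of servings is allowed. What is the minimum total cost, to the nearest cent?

$1.77

Compare the cost at each extreme point of the feasible region.
banana only: max(343/7, 242/11) = 49 servings → $19.60.
orange only: max(343/97, 242/79) = 3.536 servings → $1.77.
kale only: max(343/109, 242/110) = 3.147 servings → $3.15.
carrots only: max(343/4, 242/38) = 85.75 servings → $21.44.
banana + orange: the both-tight solution has a negative serving — not a feasible corner.
banana + kale: intersection lies outside the first quadrant.
banana + carrots: the both-tight solution has a negative serving — not a feasible corner.
orange + kale with both targets exact would need a negative amount; discard.
orange + carrots with both targets exact would need a negative amount; discard.
kale + carrots: intersection lies outside the first quadrant.
Cheapest feasible corner: $1.77.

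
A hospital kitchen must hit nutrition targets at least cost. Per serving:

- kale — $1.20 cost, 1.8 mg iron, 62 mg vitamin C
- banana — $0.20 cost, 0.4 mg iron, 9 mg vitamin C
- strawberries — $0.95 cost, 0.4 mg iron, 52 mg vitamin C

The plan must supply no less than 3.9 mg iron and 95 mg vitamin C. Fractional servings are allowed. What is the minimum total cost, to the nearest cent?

$2.05

An LP optimum is at a vertex; with two nutrient constraints at most two foods are used. Check each candidate.
kale only: max(3.9/1.8, 95/62) = 2.167 servings → $2.60.
banana only: max(3.9/0.4, 95/9) = 10.56 servings → $2.11.
strawberries only: max(3.9/0.4, 95/52) = 9.75 servings → $9.26.
kale + banana with both tight: 0.3372 servings and 8.233 servings → $2.05.
kale + strawberries: intersection lies outside the first quadrant.
banana + strawberries with both tight: 9.581 servings and 0.1686 servings → $2.08.
So the least-cost plan costs $2.05.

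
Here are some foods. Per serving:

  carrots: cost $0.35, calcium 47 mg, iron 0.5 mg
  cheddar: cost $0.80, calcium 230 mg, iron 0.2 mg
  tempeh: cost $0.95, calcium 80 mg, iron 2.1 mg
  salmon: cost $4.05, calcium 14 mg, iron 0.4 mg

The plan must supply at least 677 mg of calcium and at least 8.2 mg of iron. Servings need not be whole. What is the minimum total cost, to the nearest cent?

For a min-cost LP with two ≥-constraints, a basic feasible solution has at most two positive variables.
carrots only: max(677/47, 8.2/0.5) = 16.4 servings → $5.74.
cheddar only: max(677/230, 8.2/0.2) = 41 servings → $32.80.
tempeh only: max(677/80, 8.2/2.1) = 8.463 servings → $8.04.
salmon only: max(677/14, 8.2/0.4) = 48.36 servings → $195.85.
carrots + cheddar: the both-tight solution has a negative serving — not a feasible corner.
carrots + tempeh with both tight: 13.04 servings and 0.799 servings → $5.32.
carrots + salmon with both tight: 13.22 servings and 3.975 servings → $20.72.
cheddar + tempeh with both tight: 1.64 servings and 3.749 servings → $4.87.
cheddar + salmon with both tight: 1.749 servings and 19.63 servings → $80.88.
tempeh + salmon with both targets exact would need a negative amount; discard.
So the least-cost plan costs $4.87.

$4.87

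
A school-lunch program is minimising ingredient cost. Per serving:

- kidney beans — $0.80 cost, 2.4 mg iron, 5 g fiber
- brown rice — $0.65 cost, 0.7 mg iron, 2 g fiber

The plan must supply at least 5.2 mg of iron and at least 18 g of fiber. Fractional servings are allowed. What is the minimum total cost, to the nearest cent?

For a min-cost LP with two ≥-constraints, a basic feasible solution has at most two positive variables.
kidney beans only: max(5.2/2.4, 18/5) = 3.6 servings → $2.88.
brown rice only: max(5.2/0.7, 18/2) = 9 servings → $5.85.
kidney beans + brown rice: the both-tight solution has a negative serving — not a feasible corner.
The minimum over all feasible corners is $2.88.

$2.88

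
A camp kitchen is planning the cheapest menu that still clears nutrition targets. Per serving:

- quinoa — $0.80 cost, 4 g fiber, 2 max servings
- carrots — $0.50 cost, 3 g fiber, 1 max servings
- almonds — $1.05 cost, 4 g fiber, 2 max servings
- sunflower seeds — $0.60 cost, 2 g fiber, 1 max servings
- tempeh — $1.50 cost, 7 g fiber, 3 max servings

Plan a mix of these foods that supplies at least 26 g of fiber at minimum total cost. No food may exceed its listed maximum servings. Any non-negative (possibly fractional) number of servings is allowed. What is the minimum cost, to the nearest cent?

$5.31

Cost per g of fiber: carrots $0.1667, quinoa $0.2000, tempeh $0.2143, almonds $0.2625, sunflower seeds $0.3000.
Take 1 serving of carrots: +3.0 g fiber for $0.50 (total $0.50, still need 23.0 g).
Take 2 servings of quinoa: +8.0 g fiber for $1.60 (total $2.10, still need 15.0 g).
Take 2.143 servings of tempeh: +15.0 g fiber for $3.21 (total $5.31, still need 0.0 g).
Greedy by cheapest-per-g is optimal for a single linear constraint, so the minimum cost is $5.31.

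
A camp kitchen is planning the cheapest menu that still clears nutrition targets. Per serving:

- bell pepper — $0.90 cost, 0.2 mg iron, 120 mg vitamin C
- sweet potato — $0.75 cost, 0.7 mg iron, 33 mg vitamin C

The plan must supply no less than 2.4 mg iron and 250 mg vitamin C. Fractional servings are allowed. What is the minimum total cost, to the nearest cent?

With two linear requirements the optimum uses one or two foods; enumerate the corners.
bell pepper only: max(2.4/0.2, 250/120) = 12 servings → $10.80.
sweet potato only: max(2.4/0.7, 250/33) = 7.576 servings → $5.68.
bell pepper + sweet potato with both tight: 1.238 servings and 3.075 servings → $3.42.
The minimum over all feasible corners is $3.42.

$3.42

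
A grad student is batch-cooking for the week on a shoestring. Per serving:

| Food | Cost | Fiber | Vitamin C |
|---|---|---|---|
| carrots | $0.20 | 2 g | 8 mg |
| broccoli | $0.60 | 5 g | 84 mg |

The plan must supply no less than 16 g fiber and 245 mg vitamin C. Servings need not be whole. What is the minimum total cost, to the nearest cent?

With two linear requirements the optimum uses one or two foods; enumerate the corners.
carrots only: max(16/2, 245/8) = 30.62 servings → $6.12.
broccoli only: max(16/5, 245/84) = 3.2 servings → $1.92.
carrots + broccoli with both tight: 0.9297 servings and 2.828 servings → $1.88.
So the least-cost plan costs $1.88.

$1.88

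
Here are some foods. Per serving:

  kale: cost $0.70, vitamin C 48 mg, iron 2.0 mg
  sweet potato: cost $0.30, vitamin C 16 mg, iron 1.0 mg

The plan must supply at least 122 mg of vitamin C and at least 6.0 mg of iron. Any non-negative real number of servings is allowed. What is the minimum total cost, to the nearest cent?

$1.96

Two binding constraints pin down two serving amounts, so the optimal mix uses at most two foods. The candidates are each food alone (scaled to the tighter of vitamin C/iron) and each pair with both constraints tight.
kale only: max(122/48, 6.0/2.0) = 3 servings → $2.10.
sweet potato only: max(122/16, 6.0/1.0) = 7.625 servings → $2.29.
kale + sweet potato with both tight: 1.625 servings and 2.75 servings → $1.96.
So the least-cost plan costs $1.96.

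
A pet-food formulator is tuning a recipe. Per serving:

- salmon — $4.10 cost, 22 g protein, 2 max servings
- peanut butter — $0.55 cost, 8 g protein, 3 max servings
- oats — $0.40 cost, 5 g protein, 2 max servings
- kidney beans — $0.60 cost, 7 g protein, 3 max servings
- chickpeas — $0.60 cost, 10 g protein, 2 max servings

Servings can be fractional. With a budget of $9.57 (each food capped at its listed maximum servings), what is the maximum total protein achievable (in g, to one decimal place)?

Protein per dollar: chickpeas 16.67, peanut butter 14.55, oats 12.5, kidney beans 11.67, salmon 5.366.
Take 2 servings of chickpeas: spends $1.20, +20.0 g protein (running total 20.0 g).
Take 3 servings of peanut butter: spends $1.65, +24.0 g protein (running total 44.0 g).
Take 2 servings of oats: spends $0.80, +10.0 g protein (running total 54.0 g).
Take 3 servings of kidney beans: spends $1.80, +21.0 g protein (running total 75.0 g).
Take 1.005 servings of salmon: spends $4.12, +22.1 g protein (running total 97.1 g).
Greedy by best ratio exhausts the cost allowance optimally: 97.1 g.

97.1 g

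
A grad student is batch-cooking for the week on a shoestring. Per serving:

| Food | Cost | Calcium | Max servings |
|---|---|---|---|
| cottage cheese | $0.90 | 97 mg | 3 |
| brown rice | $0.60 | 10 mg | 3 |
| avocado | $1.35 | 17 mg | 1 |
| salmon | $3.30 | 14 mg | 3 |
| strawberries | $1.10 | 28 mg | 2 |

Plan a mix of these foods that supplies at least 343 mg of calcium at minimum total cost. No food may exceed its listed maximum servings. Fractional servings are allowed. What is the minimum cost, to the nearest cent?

Cost per mg of calcium: cottage cheese $0.0093, strawberries $0.0393, brown rice $0.0600, avocado $0.0794, salmon $0.2357.
Take 3 servings of cottage cheese: +291.0 mg calcium for $2.70 (total $2.70, still need 52.0 mg).
Take 1.857 servings of strawberries: +52.0 mg calcium for $2.04 (total $4.74, still need 0.0 mg).
Filling from the cheapest source first is optimal under one linear minimum: $4.74.

$4.74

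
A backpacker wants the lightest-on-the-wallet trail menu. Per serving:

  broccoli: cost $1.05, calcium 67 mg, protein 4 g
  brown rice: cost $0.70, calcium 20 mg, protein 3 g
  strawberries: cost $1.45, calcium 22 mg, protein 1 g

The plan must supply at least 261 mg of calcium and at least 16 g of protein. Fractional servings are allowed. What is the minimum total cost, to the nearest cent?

Compare the cost at each extreme point of the feasible region.
broccoli only: max(261/67, 16/4) = 4 servings → $4.20.
brown rice only: max(261/20, 16/3) = 13.05 servings → $9.13.
strawberries only: max(261/22, 16/1) = 16 servings → $23.20.
broccoli + brown rice with both tight: 3.826 servings and 0.2314 servings → $4.18.
broccoli + strawberries with both targets exact would need a negative amount; discard.
brown rice + strawberries with both tight: 1.978 servings and 10.07 servings → $15.98.
Cheapest feasible corner: $4.18.

$4.18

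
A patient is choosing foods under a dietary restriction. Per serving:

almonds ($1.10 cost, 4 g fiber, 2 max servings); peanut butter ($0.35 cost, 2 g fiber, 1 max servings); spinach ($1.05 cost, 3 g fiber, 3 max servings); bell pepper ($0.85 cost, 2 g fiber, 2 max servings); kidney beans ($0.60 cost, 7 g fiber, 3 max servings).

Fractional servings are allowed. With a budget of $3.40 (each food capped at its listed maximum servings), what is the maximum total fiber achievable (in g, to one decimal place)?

27.5 g

Fiber per dollar: kidney beans 11.67, peanut butter 5.714, almonds 3.636, spinach 2.857, bell pepper 2.353.
Take 3 servings of kidney beans: spends $1.80, +21.0 g fiber (running total 21.0 g).
Take 1 serving of peanut butter: spends $0.35, +2.0 g fiber (running total 23.0 g).
Take 1.136 servings of almonds: spends $1.25, +4.5 g fiber (running total 27.5 g).
Filling greedily by fiber-per-dollar is optimal for one linear limit, giving 27.5 g.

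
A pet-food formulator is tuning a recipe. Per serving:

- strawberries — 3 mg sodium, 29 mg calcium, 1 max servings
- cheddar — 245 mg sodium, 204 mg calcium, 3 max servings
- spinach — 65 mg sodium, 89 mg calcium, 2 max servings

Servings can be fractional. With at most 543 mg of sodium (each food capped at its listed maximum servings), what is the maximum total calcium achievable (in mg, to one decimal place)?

548.4 mg

Calcium per mg sodium: strawberries 9.667, spinach 1.369, cheddar 0.8327.
Take 1 serving of strawberries: uses 3 mg sodium, +29.0 mg calcium (running total 29.0 mg).
Take 2 servings of spinach: uses 130 mg sodium, +178.0 mg calcium (running total 207.0 mg).
Take 1.673 servings of cheddar: uses 410 mg sodium, +341.4 mg calcium (running total 548.4 mg).
Filling greedily by calcium-per-mg sodium is optimal for one linear limit, giving 548.4 mg.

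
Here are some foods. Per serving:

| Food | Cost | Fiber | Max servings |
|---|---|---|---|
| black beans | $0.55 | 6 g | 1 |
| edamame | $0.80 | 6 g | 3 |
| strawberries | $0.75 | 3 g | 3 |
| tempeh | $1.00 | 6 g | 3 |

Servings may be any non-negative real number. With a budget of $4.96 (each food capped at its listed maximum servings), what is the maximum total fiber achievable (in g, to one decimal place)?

36.1 g

Fiber per dollar: black beans 10.91, edamame 7.5, tempeh 6, strawberries 4.
Take 1 serving of black beans: spends $0.55, +6.0 g fiber (running total 6.0 g).
Take 3 servings of edamame: spends $2.40, +18.0 g fiber (running total 24.0 g).
Take 2.01 servings of tempeh: spends $2.01, +12.1 g fiber (running total 36.1 g).
Filling greedily by fiber-per-dollar is optimal for one linear limit, giving 36.1 g.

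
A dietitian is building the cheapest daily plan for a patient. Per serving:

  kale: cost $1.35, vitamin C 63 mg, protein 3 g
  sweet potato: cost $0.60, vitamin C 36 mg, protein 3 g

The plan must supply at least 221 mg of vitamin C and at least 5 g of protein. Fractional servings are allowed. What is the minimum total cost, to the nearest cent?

$3.68

kale only: max(221/63, 5/3) = 3.508 servings → $4.74.
sweet potato only: max(221/36, 5/3) = 6.139 servings → $3.68.
kale + sweet potato with both targets exact would need a negative amount; discard.
Cheapest feasible corner: $3.68.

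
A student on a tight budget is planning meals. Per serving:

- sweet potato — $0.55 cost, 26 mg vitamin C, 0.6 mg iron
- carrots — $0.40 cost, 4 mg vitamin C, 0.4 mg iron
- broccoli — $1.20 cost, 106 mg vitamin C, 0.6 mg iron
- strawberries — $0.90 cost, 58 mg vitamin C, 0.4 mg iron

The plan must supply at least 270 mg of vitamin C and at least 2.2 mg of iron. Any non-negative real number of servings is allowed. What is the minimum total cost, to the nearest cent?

$3.44

sweet potato only: max(270/26, 2.2/0.6) = 10.38 servings → $5.71.
carrots only: max(270/4, 2.2/0.4) = 67.5 servings → $27.00.
broccoli only: max(270/106, 2.2/0.6) = 3.667 servings → $4.40.
strawberries only: max(270/58, 2.2/0.4) = 5.5 servings → $4.95.
sweet potato + carrots with both targets exact would need a negative amount; discard.
sweet potato + broccoli with both tight: 1.483 servings and 2.183 servings → $3.44.
sweet potato + strawberries with both tight: 0.8033 servings and 4.295 servings → $4.31.
carrots + broccoli with both tight: 1.78 servings and 2.48 servings → $3.69.
carrots + strawberries with both tight: 0.9074 servings and 4.593 servings → $4.50.
broccoli + strawberries with both targets exact would need a negative amount; discard.
The minimum over all feasible corners is $3.44.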